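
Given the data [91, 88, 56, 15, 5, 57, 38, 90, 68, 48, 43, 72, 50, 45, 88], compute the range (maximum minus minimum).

86

Step 1: Identify the maximum value: max = 91
Step 2: Identify the minimum value: min = 5
Step 3: Range = max - min = 91 - 5 = 86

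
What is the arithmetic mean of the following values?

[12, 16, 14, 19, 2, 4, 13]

11.4286

Step 1: Sum all values: 12 + 16 + 14 + 19 + 2 + 4 + 13 = 80
Step 2: Count the number of values: n = 7
Step 3: Mean = sum / n = 80 / 7 = 11.4286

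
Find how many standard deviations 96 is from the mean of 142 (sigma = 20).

-2.3

Step 1: Recall the z-score formula: z = (x - mu) / sigma
Step 2: Substitute values: z = (96 - 142) / 20
Step 3: z = -46 / 20 = -2.3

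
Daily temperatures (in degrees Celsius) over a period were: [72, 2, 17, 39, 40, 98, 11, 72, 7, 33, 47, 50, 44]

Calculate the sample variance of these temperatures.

793.2436

Step 1: Compute the mean: (72 + 2 + 17 + 39 + 40 + 98 + 11 + 72 + 7 + 33 + 47 + 50 + 44) / 13 = 40.9231
Step 2: Compute squared deviations from the mean:
  (72 - 40.9231)^2 = 965.7751
  (2 - 40.9231)^2 = 1515.0059
  (17 - 40.9231)^2 = 572.3136
  (39 - 40.9231)^2 = 3.6982
  (40 - 40.9231)^2 = 0.8521
  (98 - 40.9231)^2 = 3257.7751
  (11 - 40.9231)^2 = 895.3905
  (72 - 40.9231)^2 = 965.7751
  (7 - 40.9231)^2 = 1150.7751
  (33 - 40.9231)^2 = 62.7751
  (47 - 40.9231)^2 = 36.929
  (50 - 40.9231)^2 = 82.3905
  (44 - 40.9231)^2 = 9.4675
Step 3: Sum of squared deviations = 9518.9231
Step 4: Sample variance = 9518.9231 / 12 = 793.2436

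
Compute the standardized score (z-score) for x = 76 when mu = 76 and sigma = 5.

0

Step 1: Recall the z-score formula: z = (x - mu) / sigma
Step 2: Substitute values: z = (76 - 76) / 5
Step 3: z = 0 / 5 = 0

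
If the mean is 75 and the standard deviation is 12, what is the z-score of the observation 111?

3

Step 1: Recall the z-score formula: z = (x - mu) / sigma
Step 2: Substitute values: z = (111 - 75) / 12
Step 3: z = 36 / 12 = 3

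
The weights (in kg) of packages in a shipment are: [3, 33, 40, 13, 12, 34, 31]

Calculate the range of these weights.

37

Step 1: Identify the maximum value: max = 40
Step 2: Identify the minimum value: min = 3
Step 3: Range = max - min = 40 - 3 = 37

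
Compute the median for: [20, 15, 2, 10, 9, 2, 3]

9

Step 1: Sort the data in ascending order: [2, 2, 3, 9, 10, 15, 20]
Step 2: The number of values is n = 7.
Step 3: Since n is odd, the median is the middle value at position 4: 9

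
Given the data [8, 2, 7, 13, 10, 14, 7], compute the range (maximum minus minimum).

12

Step 1: Identify the maximum value: max = 14
Step 2: Identify the minimum value: min = 2
Step 3: Range = max - min = 14 - 2 = 12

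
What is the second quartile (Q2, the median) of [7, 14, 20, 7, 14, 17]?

14

Step 1: Sort the data: [7, 7, 14, 14, 17, 20]
Step 2: n = 6
Step 3: Q2 is the median. Since n is even, it is the average of the values at positions 3 and 4:
  Q2 = (14 + 14) / 2 = 14
Step 4: Q2 = 14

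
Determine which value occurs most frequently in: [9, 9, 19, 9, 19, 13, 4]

9

Step 1: Count the frequency of each value:
  4: appears 1 time(s)
  9: appears 3 time(s)
  13: appears 1 time(s)
  19: appears 2 time(s)
Step 2: The value 9 appears most frequently (3 times).
Step 3: Mode = 9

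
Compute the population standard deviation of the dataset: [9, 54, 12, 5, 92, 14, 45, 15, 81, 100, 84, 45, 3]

34.7408

Step 1: Compute the mean: 43
Step 2: Sum of squared deviations from the mean: 15690
Step 3: Population variance = 15690 / 13 = 1206.9231
Step 4: Standard deviation = sqrt(1206.9231) = 34.7408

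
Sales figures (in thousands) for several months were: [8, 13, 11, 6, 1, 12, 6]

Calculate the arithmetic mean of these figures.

8.1429

Step 1: Sum all values: 8 + 13 + 11 + 6 + 1 + 12 + 6 = 57
Step 2: Count the number of values: n = 7
Step 3: Mean = sum / n = 57 / 7 = 8.1429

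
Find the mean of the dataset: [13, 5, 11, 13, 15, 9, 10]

10.8571

Step 1: Sum all values: 13 + 5 + 11 + 13 + 15 + 9 + 10 = 76
Step 2: Count the number of values: n = 7
Step 3: Mean = sum / n = 76 / 7 = 10.8571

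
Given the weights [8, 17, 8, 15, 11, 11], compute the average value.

11.6667

Step 1: Sum all values: 8 + 17 + 8 + 15 + 11 + 11 = 70
Step 2: Count the number of values: n = 6
Step 3: Mean = sum / n = 70 / 6 = 11.6667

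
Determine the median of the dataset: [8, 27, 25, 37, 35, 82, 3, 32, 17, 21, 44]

27

Step 1: Sort the data in ascending order: [3, 8, 17, 21, 25, 27, 32, 35, 37, 44, 82]
Step 2: The number of values is n = 11.
Step 3: Since n is odd, the median is the middle value at position 6: 27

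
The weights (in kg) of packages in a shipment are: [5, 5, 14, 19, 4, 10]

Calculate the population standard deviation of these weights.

5.5

Step 1: Compute the mean: 9.5
Step 2: Sum of squared deviations from the mean: 181.5
Step 3: Population variance = 181.5 / 6 = 30.25
Step 4: Standard deviation = sqrt(30.25) = 5.5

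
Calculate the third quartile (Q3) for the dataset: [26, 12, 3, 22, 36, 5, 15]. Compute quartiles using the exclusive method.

26

Step 1: Sort the data: [3, 5, 12, 15, 22, 26, 36]
Step 2: n = 7
Step 3: Using the exclusive quartile method:
  Q1 = 5
  Q2 (median) = 15
  Q3 = 26
  IQR = Q3 - Q1 = 26 - 5 = 21
Step 4: Q3 = 26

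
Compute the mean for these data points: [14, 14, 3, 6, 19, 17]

12.1667

Step 1: Sum all values: 14 + 14 + 3 + 6 + 19 + 17 = 73
Step 2: Count the number of values: n = 6
Step 3: Mean = sum / n = 73 / 6 = 12.1667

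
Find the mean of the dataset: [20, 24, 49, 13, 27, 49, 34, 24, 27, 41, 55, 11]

31.1667

Step 1: Sum all values: 20 + 24 + 49 + 13 + 27 + 49 + 34 + 24 + 27 + 41 + 55 + 11 = 374
Step 2: Count the number of values: n = 12
Step 3: Mean = sum / n = 374 / 12 = 31.1667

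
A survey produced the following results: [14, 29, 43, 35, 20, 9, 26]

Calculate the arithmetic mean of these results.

25.1429

Step 1: Sum all values: 14 + 29 + 43 + 35 + 20 + 9 + 26 = 176
Step 2: Count the number of values: n = 7
Step 3: Mean = sum / n = 176 / 7 = 25.1429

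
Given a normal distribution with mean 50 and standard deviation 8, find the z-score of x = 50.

0

Step 1: Recall the z-score formula: z = (x - mu) / sigma
Step 2: Substitute values: z = (50 - 50) / 8
Step 3: z = 0 / 8 = 0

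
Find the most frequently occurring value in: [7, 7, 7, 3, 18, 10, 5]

7

Step 1: Count the frequency of each value:
  3: appears 1 time(s)
  5: appears 1 time(s)
  7: appears 3 time(s)
  10: appears 1 time(s)
  18: appears 1 time(s)
Step 2: The value 7 appears most frequently (3 times).
Step 3: Mode = 7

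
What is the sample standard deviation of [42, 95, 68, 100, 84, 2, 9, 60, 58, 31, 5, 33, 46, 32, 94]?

32.9107

Step 1: Compute the mean: 50.6
Step 2: Sum of squared deviations from the mean: 15163.6
Step 3: Sample variance = 15163.6 / 14 = 1083.1143
Step 4: Standard deviation = sqrt(1083.1143) = 32.9107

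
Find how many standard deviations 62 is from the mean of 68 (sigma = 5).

-1.2

Step 1: Recall the z-score formula: z = (x - mu) / sigma
Step 2: Substitute values: z = (62 - 68) / 5
Step 3: z = -6 / 5 = -1.2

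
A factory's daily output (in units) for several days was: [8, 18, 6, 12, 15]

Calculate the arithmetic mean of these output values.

11.8

Step 1: Sum all values: 8 + 18 + 6 + 12 + 15 = 59
Step 2: Count the number of values: n = 5
Step 3: Mean = sum / n = 59 / 5 = 11.8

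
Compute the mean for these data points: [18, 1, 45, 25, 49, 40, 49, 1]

28.5

Step 1: Sum all values: 18 + 1 + 45 + 25 + 49 + 40 + 49 + 1 = 228
Step 2: Count the number of values: n = 8
Step 3: Mean = sum / n = 228 / 8 = 28.5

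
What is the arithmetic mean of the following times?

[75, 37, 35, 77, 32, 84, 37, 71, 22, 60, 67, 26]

51.9167

Step 1: Sum all values: 75 + 37 + 35 + 77 + 32 + 84 + 37 + 71 + 22 + 60 + 67 + 26 = 623
Step 2: Count the number of values: n = 12
Step 3: Mean = sum / n = 623 / 12 = 51.9167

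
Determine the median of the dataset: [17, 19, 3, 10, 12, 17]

14.5

Step 1: Sort the data in ascending order: [3, 10, 12, 17, 17, 19]
Step 2: The number of values is n = 6.
Step 3: Since n is even, the median is the average of positions 3 and 4:
  Median = (12 + 17) / 2 = 14.5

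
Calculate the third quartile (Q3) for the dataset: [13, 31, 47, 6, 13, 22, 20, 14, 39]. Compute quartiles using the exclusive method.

35

Step 1: Sort the data: [6, 13, 13, 14, 20, 22, 31, 39, 47]
Step 2: n = 9
Step 3: Using the exclusive quartile method:
  Q1 = 13
  Q2 (median) = 20
  Q3 = 35
  IQR = Q3 - Q1 = 35 - 13 = 22
Step 4: Q3 = 35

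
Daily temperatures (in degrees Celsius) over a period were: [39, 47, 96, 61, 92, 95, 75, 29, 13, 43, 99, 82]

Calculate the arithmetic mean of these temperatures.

64.25

Step 1: Sum all values: 39 + 47 + 96 + 61 + 92 + 95 + 75 + 29 + 13 + 43 + 99 + 82 = 771
Step 2: Count the number of values: n = 12
Step 3: Mean = sum / n = 771 / 12 = 64.25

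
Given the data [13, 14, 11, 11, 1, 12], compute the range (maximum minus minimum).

13

Step 1: Identify the maximum value: max = 14
Step 2: Identify the minimum value: min = 1
Step 3: Range = max - min = 14 - 1 = 13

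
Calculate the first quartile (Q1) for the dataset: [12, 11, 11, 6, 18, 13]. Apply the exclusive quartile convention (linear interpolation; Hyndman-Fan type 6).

9.75

Step 1: Sort the data: [6, 11, 11, 12, 13, 18]
Step 2: n = 6
Step 3: Using the exclusive quartile method:
  Q1 = 9.75
  Q2 (median) = 11.5
  Q3 = 14.25
  IQR = Q3 - Q1 = 14.25 - 9.75 = 4.5
Step 4: Q1 = 9.75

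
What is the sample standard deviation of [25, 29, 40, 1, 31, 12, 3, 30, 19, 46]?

14.8638

Step 1: Compute the mean: 23.6
Step 2: Sum of squared deviations from the mean: 1988.4
Step 3: Sample variance = 1988.4 / 9 = 220.9333
Step 4: Standard deviation = sqrt(220.9333) = 14.8638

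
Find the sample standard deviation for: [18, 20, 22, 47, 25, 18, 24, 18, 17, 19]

8.9294

Step 1: Compute the mean: 22.8
Step 2: Sum of squared deviations from the mean: 717.6
Step 3: Sample variance = 717.6 / 9 = 79.7333
Step 4: Standard deviation = sqrt(79.7333) = 8.9294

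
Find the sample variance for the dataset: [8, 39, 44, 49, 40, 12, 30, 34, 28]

193.0278

Step 1: Compute the mean: (8 + 39 + 44 + 49 + 40 + 12 + 30 + 34 + 28) / 9 = 31.5556
Step 2: Compute squared deviations from the mean:
  (8 - 31.5556)^2 = 554.8642
  (39 - 31.5556)^2 = 55.4198
  (44 - 31.5556)^2 = 154.8642
  (49 - 31.5556)^2 = 304.3086
  (40 - 31.5556)^2 = 71.3086
  (12 - 31.5556)^2 = 382.4198
  (30 - 31.5556)^2 = 2.4198
  (34 - 31.5556)^2 = 5.9753
  (28 - 31.5556)^2 = 12.642
Step 3: Sum of squared deviations = 1544.2222
Step 4: Sample variance = 1544.2222 / 8 = 193.0278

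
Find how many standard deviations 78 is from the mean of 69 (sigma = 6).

1.5

Step 1: Recall the z-score formula: z = (x - mu) / sigma
Step 2: Substitute values: z = (78 - 69) / 6
Step 3: z = 9 / 6 = 1.5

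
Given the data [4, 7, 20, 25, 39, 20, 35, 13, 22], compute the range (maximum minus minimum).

35

Step 1: Identify the maximum value: max = 39
Step 2: Identify the minimum value: min = 4
Step 3: Range = max - min = 39 - 4 = 35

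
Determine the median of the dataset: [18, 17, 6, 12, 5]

12

Step 1: Sort the data in ascending order: [5, 6, 12, 17, 18]
Step 2: The number of values is n = 5.
Step 3: Since n is odd, the median is the middle value at position 3: 12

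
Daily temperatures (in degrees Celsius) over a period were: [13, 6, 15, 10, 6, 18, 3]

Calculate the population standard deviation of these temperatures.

5.0548

Step 1: Compute the mean: 10.1429
Step 2: Sum of squared deviations from the mean: 178.8571
Step 3: Population variance = 178.8571 / 7 = 25.551
Step 4: Standard deviation = sqrt(25.551) = 5.0548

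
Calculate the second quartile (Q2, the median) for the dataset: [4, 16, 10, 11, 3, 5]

7.5

Step 1: Sort the data: [3, 4, 5, 10, 11, 16]
Step 2: n = 6
Step 3: Q2 is the median. Since n is even, it is the average of the values at positions 3 and 4:
  Q2 = (5 + 10) / 2 = 7.5
Step 4: Q2 = 7.5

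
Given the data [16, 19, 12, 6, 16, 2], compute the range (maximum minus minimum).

17

Step 1: Identify the maximum value: max = 19
Step 2: Identify the minimum value: min = 2
Step 3: Range = max - min = 19 - 2 = 17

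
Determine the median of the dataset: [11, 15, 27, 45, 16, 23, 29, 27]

25

Step 1: Sort the data in ascending order: [11, 15, 16, 23, 27, 27, 29, 45]
Step 2: The number of values is n = 8.
Step 3: Since n is even, the median is the average of positions 4 and 5:
  Median = (23 + 27) / 2 = 25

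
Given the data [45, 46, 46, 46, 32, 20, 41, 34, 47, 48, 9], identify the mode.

46

Step 1: Count the frequency of each value:
  9: appears 1 time(s)
  20: appears 1 time(s)
  32: appears 1 time(s)
  34: appears 1 time(s)
  41: appears 1 time(s)
  45: appears 1 time(s)
  46: appears 3 time(s)
  47: appears 1 time(s)
  48: appears 1 time(s)
Step 2: The value 46 appears most frequently (3 times).
Step 3: Mode = 46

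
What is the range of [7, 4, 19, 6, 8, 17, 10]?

15

Step 1: Identify the maximum value: max = 19
Step 2: Identify the minimum value: min = 4
Step 3: Range = max - min = 19 - 4 = 15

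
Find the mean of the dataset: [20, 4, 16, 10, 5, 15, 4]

10.5714

Step 1: Sum all values: 20 + 4 + 16 + 10 + 5 + 15 + 4 = 74
Step 2: Count the number of values: n = 7
Step 3: Mean = sum / n = 74 / 7 = 10.5714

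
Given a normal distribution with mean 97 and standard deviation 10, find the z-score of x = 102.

0.5

Step 1: Recall the z-score formula: z = (x - mu) / sigma
Step 2: Substitute values: z = (102 - 97) / 10
Step 3: z = 5 / 10 = 0.5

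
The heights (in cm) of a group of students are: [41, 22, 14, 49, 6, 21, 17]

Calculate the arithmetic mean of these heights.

24.2857

Step 1: Sum all values: 41 + 22 + 14 + 49 + 6 + 21 + 17 = 170
Step 2: Count the number of values: n = 7
Step 3: Mean = sum / n = 170 / 7 = 24.2857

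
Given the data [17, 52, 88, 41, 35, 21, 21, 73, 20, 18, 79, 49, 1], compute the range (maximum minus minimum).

87

Step 1: Identify the maximum value: max = 88
Step 2: Identify the minimum value: min = 1
Step 3: Range = max - min = 88 - 1 = 87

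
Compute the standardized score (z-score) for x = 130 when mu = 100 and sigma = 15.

2

Step 1: Recall the z-score formula: z = (x - mu) / sigma
Step 2: Substitute values: z = (130 - 100) / 15
Step 3: z = 30 / 15 = 2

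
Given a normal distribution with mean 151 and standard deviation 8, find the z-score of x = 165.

1.75

Step 1: Recall the z-score formula: z = (x - mu) / sigma
Step 2: Substitute values: z = (165 - 151) / 8
Step 3: z = 14 / 8 = 1.75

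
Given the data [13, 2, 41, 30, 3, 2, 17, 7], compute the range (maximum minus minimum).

39

Step 1: Identify the maximum value: max = 41
Step 2: Identify the minimum value: min = 2
Step 3: Range = max - min = 41 - 2 = 39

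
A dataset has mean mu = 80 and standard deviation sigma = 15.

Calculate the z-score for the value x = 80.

0

Step 1: Recall the z-score formula: z = (x - mu) / sigma
Step 2: Substitute values: z = (80 - 80) / 15
Step 3: z = 0 / 15 = 0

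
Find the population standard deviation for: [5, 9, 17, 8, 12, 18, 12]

4.3706

Step 1: Compute the mean: 11.5714
Step 2: Sum of squared deviations from the mean: 133.7143
Step 3: Population variance = 133.7143 / 7 = 19.102
Step 4: Standard deviation = sqrt(19.102) = 4.3706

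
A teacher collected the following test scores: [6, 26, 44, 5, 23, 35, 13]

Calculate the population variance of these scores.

185.0612

Step 1: Compute the mean: (6 + 26 + 44 + 5 + 23 + 35 + 13) / 7 = 21.7143
Step 2: Compute squared deviations from the mean:
  (6 - 21.7143)^2 = 246.9388
  (26 - 21.7143)^2 = 18.3673
  (44 - 21.7143)^2 = 496.6531
  (5 - 21.7143)^2 = 279.3673
  (23 - 21.7143)^2 = 1.6531
  (35 - 21.7143)^2 = 176.5102
  (13 - 21.7143)^2 = 75.9388
Step 3: Sum of squared deviations = 1295.4286
Step 4: Population variance = 1295.4286 / 7 = 185.0612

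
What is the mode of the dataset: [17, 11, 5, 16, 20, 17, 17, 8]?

17

Step 1: Count the frequency of each value:
  5: appears 1 time(s)
  8: appears 1 time(s)
  11: appears 1 time(s)
  16: appears 1 time(s)
  17: appears 3 time(s)
  20: appears 1 time(s)
Step 2: The value 17 appears most frequently (3 times).
Step 3: Mode = 17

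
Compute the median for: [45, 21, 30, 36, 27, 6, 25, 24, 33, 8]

26

Step 1: Sort the data in ascending order: [6, 8, 21, 24, 25, 27, 30, 33, 36, 45]
Step 2: The number of values is n = 10.
Step 3: Since n is even, the median is the average of positions 5 and 6:
  Median = (25 + 27) / 2 = 26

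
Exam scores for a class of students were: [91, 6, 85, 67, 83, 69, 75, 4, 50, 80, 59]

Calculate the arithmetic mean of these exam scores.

60.8182

Step 1: Sum all values: 91 + 6 + 85 + 67 + 83 + 69 + 75 + 4 + 50 + 80 + 59 = 669
Step 2: Count the number of values: n = 11
Step 3: Mean = sum / n = 669 / 11 = 60.8182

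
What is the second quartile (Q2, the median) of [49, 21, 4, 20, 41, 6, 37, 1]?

20.5

Step 1: Sort the data: [1, 4, 6, 20, 21, 37, 41, 49]
Step 2: n = 8
Step 3: Q2 is the median. Since n is even, it is the average of the values at positions 4 and 5:
  Q2 = (20 + 21) / 2 = 20.5
Step 4: Q2 = 20.5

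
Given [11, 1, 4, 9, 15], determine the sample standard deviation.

5.5678

Step 1: Compute the mean: 8
Step 2: Sum of squared deviations from the mean: 124
Step 3: Sample variance = 124 / 4 = 31
Step 4: Standard deviation = sqrt(31) = 5.5678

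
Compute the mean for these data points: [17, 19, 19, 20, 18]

18.6

Step 1: Sum all values: 17 + 19 + 19 + 20 + 18 = 93
Step 2: Count the number of values: n = 5
Step 3: Mean = sum / n = 93 / 5 = 18.6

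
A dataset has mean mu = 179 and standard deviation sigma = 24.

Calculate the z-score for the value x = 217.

1.5833

Step 1: Recall the z-score formula: z = (x - mu) / sigma
Step 2: Substitute values: z = (217 - 179) / 24
Step 3: z = 38 / 24 = 1.5833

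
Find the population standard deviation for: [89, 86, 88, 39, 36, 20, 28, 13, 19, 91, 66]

30.4096

Step 1: Compute the mean: 52.2727
Step 2: Sum of squared deviations from the mean: 10172.1818
Step 3: Population variance = 10172.1818 / 11 = 924.7438
Step 4: Standard deviation = sqrt(924.7438) = 30.4096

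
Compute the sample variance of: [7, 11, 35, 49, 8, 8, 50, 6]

382.2143

Step 1: Compute the mean: (7 + 11 + 35 + 49 + 8 + 8 + 50 + 6) / 8 = 21.75
Step 2: Compute squared deviations from the mean:
  (7 - 21.75)^2 = 217.5625
  (11 - 21.75)^2 = 115.5625
  (35 - 21.75)^2 = 175.5625
  (49 - 21.75)^2 = 742.5625
  (8 - 21.75)^2 = 189.0625
  (8 - 21.75)^2 = 189.0625
  (50 - 21.75)^2 = 798.0625
  (6 - 21.75)^2 = 248.0625
Step 3: Sum of squared deviations = 2675.5
Step 4: Sample variance = 2675.5 / 7 = 382.2143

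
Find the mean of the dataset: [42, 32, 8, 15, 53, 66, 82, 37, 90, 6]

43.1

Step 1: Sum all values: 42 + 32 + 8 + 15 + 53 + 66 + 82 + 37 + 90 + 6 = 431
Step 2: Count the number of values: n = 10
Step 3: Mean = sum / n = 431 / 10 = 43.1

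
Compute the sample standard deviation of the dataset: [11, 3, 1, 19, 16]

7.874

Step 1: Compute the mean: 10
Step 2: Sum of squared deviations from the mean: 248
Step 3: Sample variance = 248 / 4 = 62
Step 4: Standard deviation = sqrt(62) = 7.874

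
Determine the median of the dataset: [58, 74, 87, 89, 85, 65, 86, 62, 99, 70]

79.5

Step 1: Sort the data in ascending order: [58, 62, 65, 70, 74, 85, 86, 87, 89, 99]
Step 2: The number of values is n = 10.
Step 3: Since n is even, the median is the average of positions 5 and 6:
  Median = (74 + 85) / 2 = 79.5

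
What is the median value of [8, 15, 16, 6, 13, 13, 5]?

13

Step 1: Sort the data in ascending order: [5, 6, 8, 13, 13, 15, 16]
Step 2: The number of values is n = 7.
Step 3: Since n is odd, the median is the middle value at position 4: 13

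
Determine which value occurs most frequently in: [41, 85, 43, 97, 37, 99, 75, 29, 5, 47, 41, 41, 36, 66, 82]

41

Step 1: Count the frequency of each value:
  5: appears 1 time(s)
  29: appears 1 time(s)
  36: appears 1 time(s)
  37: appears 1 time(s)
  41: appears 3 time(s)
  43: appears 1 time(s)
  47: appears 1 time(s)
  66: appears 1 time(s)
  75: appears 1 time(s)
  82: appears 1 time(s)
  85: appears 1 time(s)
  97: appears 1 time(s)
  99: appears 1 time(s)
Step 2: The value 41 appears most frequently (3 times).
Step 3: Mode = 41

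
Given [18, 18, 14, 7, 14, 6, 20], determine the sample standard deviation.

5.4903

Step 1: Compute the mean: 13.8571
Step 2: Sum of squared deviations from the mean: 180.8571
Step 3: Sample variance = 180.8571 / 6 = 30.1429
Step 4: Standard deviation = sqrt(30.1429) = 5.4903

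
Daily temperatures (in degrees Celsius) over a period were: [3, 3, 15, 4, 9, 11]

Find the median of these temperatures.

6.5

Step 1: Sort the data in ascending order: [3, 3, 4, 9, 11, 15]
Step 2: The number of values is n = 6.
Step 3: Since n is even, the median is the average of positions 3 and 4:
  Median = (4 + 9) / 2 = 6.5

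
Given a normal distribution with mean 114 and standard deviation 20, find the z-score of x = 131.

0.85

Step 1: Recall the z-score formula: z = (x - mu) / sigma
Step 2: Substitute values: z = (131 - 114) / 20
Step 3: z = 17 / 20 = 0.85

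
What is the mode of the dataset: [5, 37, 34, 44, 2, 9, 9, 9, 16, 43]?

9

Step 1: Count the frequency of each value:
  2: appears 1 time(s)
  5: appears 1 time(s)
  9: appears 3 time(s)
  16: appears 1 time(s)
  34: appears 1 time(s)
  37: appears 1 time(s)
  43: appears 1 time(s)
  44: appears 1 time(s)
Step 2: The value 9 appears most frequently (3 times).
Step 3: Mode = 9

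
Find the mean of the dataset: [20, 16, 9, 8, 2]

11

Step 1: Sum all values: 20 + 16 + 9 + 8 + 2 = 55
Step 2: Count the number of values: n = 5
Step 3: Mean = sum / n = 55 / 5 = 11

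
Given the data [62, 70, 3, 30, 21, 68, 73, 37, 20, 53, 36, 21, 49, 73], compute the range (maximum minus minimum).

70

Step 1: Identify the maximum value: max = 73
Step 2: Identify the minimum value: min = 3
Step 3: Range = max - min = 73 - 3 = 70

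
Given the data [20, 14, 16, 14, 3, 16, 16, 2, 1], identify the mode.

16

Step 1: Count the frequency of each value:
  1: appears 1 time(s)
  2: appears 1 time(s)
  3: appears 1 time(s)
  14: appears 2 time(s)
  16: appears 3 time(s)
  20: appears 1 time(s)
Step 2: The value 16 appears most frequently (3 times).
Step 3: Mode = 16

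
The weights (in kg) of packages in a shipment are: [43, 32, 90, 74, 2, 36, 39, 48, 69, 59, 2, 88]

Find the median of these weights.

45.5

Step 1: Sort the data in ascending order: [2, 2, 32, 36, 39, 43, 48, 59, 69, 74, 88, 90]
Step 2: The number of values is n = 12.
Step 3: Since n is even, the median is the average of positions 6 and 7:
  Median = (43 + 48) / 2 = 45.5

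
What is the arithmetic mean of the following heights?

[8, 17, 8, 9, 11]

10.6

Step 1: Sum all values: 8 + 17 + 8 + 9 + 11 = 53
Step 2: Count the number of values: n = 5
Step 3: Mean = sum / n = 53 / 5 = 10.6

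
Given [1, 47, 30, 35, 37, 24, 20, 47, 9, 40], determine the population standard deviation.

14.6969

Step 1: Compute the mean: 29
Step 2: Sum of squared deviations from the mean: 2160
Step 3: Population variance = 2160 / 10 = 216
Step 4: Standard deviation = sqrt(216) = 14.6969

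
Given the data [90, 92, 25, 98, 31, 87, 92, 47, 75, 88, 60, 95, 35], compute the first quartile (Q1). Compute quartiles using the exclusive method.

41

Step 1: Sort the data: [25, 31, 35, 47, 60, 75, 87, 88, 90, 92, 92, 95, 98]
Step 2: n = 13
Step 3: Using the exclusive quartile method:
  Q1 = 41
  Q2 (median) = 87
  Q3 = 92
  IQR = Q3 - Q1 = 92 - 41 = 51
Step 4: Q1 = 41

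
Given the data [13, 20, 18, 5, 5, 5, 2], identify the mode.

5

Step 1: Count the frequency of each value:
  2: appears 1 time(s)
  5: appears 3 time(s)
  13: appears 1 time(s)
  18: appears 1 time(s)
  20: appears 1 time(s)
Step 2: The value 5 appears most frequently (3 times).
Step 3: Mode = 5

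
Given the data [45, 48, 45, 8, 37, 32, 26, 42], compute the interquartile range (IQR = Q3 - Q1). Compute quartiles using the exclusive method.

17.5

Step 1: Sort the data: [8, 26, 32, 37, 42, 45, 45, 48]
Step 2: n = 8
Step 3: Using the exclusive quartile method:
  Q1 = 27.5
  Q2 (median) = 39.5
  Q3 = 45
  IQR = Q3 - Q1 = 45 - 27.5 = 17.5
Step 4: IQR = 17.5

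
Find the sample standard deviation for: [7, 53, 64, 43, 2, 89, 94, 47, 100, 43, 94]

34.1843

Step 1: Compute the mean: 57.8182
Step 2: Sum of squared deviations from the mean: 11685.6364
Step 3: Sample variance = 11685.6364 / 10 = 1168.5636
Step 4: Standard deviation = sqrt(1168.5636) = 34.1843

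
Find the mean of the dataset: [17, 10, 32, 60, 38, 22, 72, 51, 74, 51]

42.7

Step 1: Sum all values: 17 + 10 + 32 + 60 + 38 + 22 + 72 + 51 + 74 + 51 = 427
Step 2: Count the number of values: n = 10
Step 3: Mean = sum / n = 427 / 10 = 42.7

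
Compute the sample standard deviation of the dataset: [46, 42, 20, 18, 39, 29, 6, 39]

14.0554

Step 1: Compute the mean: 29.875
Step 2: Sum of squared deviations from the mean: 1382.875
Step 3: Sample variance = 1382.875 / 7 = 197.5536
Step 4: Standard deviation = sqrt(197.5536) = 14.0554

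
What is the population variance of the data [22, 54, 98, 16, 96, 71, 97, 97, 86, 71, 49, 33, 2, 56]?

1002.6735

Step 1: Compute the mean: (22 + 54 + 98 + 16 + 96 + 71 + 97 + 97 + 86 + 71 + 49 + 33 + 2 + 56) / 14 = 60.5714
Step 2: Compute squared deviations from the mean:
  (22 - 60.5714)^2 = 1487.7551
  (54 - 60.5714)^2 = 43.1837
  (98 - 60.5714)^2 = 1400.898
  (16 - 60.5714)^2 = 1986.6122
  (96 - 60.5714)^2 = 1255.1837
  (71 - 60.5714)^2 = 108.7551
  (97 - 60.5714)^2 = 1327.0408
  (97 - 60.5714)^2 = 1327.0408
  (86 - 60.5714)^2 = 646.6122
  (71 - 60.5714)^2 = 108.7551
  (49 - 60.5714)^2 = 133.898
  (33 - 60.5714)^2 = 760.1837
  (2 - 60.5714)^2 = 3430.6122
  (56 - 60.5714)^2 = 20.898
Step 3: Sum of squared deviations = 14037.4286
Step 4: Population variance = 14037.4286 / 14 = 1002.6735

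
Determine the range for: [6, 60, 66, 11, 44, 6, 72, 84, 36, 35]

78

Step 1: Identify the maximum value: max = 84
Step 2: Identify the minimum value: min = 6
Step 3: Range = max - min = 84 - 6 = 78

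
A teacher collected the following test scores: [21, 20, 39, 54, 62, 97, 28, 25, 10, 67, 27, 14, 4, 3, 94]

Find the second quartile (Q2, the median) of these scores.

27

Step 1: Sort the data: [3, 4, 10, 14, 20, 21, 25, 27, 28, 39, 54, 62, 67, 94, 97]
Step 2: n = 15
Step 3: Q2 is the median. Since n is odd, it is the middle value at position 8: 27
Step 4: Q2 = 27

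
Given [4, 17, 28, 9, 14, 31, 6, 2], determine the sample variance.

118.125

Step 1: Compute the mean: (4 + 17 + 28 + 9 + 14 + 31 + 6 + 2) / 8 = 13.875
Step 2: Compute squared deviations from the mean:
  (4 - 13.875)^2 = 97.5156
  (17 - 13.875)^2 = 9.7656
  (28 - 13.875)^2 = 199.5156
  (9 - 13.875)^2 = 23.7656
  (14 - 13.875)^2 = 0.0156
  (31 - 13.875)^2 = 293.2656
  (6 - 13.875)^2 = 62.0156
  (2 - 13.875)^2 = 141.0156
Step 3: Sum of squared deviations = 826.875
Step 4: Sample variance = 826.875 / 7 = 118.125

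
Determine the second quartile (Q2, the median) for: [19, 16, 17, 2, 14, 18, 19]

17

Step 1: Sort the data: [2, 14, 16, 17, 18, 19, 19]
Step 2: n = 7
Step 3: Q2 is the median. Since n is odd, it is the middle value at position 4: 17
Step 4: Q2 = 17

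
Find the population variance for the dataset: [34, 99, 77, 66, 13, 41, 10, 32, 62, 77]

787.69

Step 1: Compute the mean: (34 + 99 + 77 + 66 + 13 + 41 + 10 + 32 + 62 + 77) / 10 = 51.1
Step 2: Compute squared deviations from the mean:
  (34 - 51.1)^2 = 292.41
  (99 - 51.1)^2 = 2294.41
  (77 - 51.1)^2 = 670.81
  (66 - 51.1)^2 = 222.01
  (13 - 51.1)^2 = 1451.61
  (41 - 51.1)^2 = 102.01
  (10 - 51.1)^2 = 1689.21
  (32 - 51.1)^2 = 364.81
  (62 - 51.1)^2 = 118.81
  (77 - 51.1)^2 = 670.81
Step 3: Sum of squared deviations = 7876.9
Step 4: Population variance = 7876.9 / 10 = 787.69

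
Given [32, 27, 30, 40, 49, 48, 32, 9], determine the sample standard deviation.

12.8278

Step 1: Compute the mean: 33.375
Step 2: Sum of squared deviations from the mean: 1151.875
Step 3: Sample variance = 1151.875 / 7 = 164.5536
Step 4: Standard deviation = sqrt(164.5536) = 12.8278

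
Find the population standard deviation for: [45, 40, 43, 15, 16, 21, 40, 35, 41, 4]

13.8492

Step 1: Compute the mean: 30
Step 2: Sum of squared deviations from the mean: 1918
Step 3: Population variance = 1918 / 10 = 191.8
Step 4: Standard deviation = sqrt(191.8) = 13.8492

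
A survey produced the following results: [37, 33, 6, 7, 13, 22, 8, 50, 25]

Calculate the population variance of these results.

210.6667

Step 1: Compute the mean: (37 + 33 + 6 + 7 + 13 + 22 + 8 + 50 + 25) / 9 = 22.3333
Step 2: Compute squared deviations from the mean:
  (37 - 22.3333)^2 = 215.1111
  (33 - 22.3333)^2 = 113.7778
  (6 - 22.3333)^2 = 266.7778
  (7 - 22.3333)^2 = 235.1111
  (13 - 22.3333)^2 = 87.1111
  (22 - 22.3333)^2 = 0.1111
  (8 - 22.3333)^2 = 205.4444
  (50 - 22.3333)^2 = 765.4444
  (25 - 22.3333)^2 = 7.1111
Step 3: Sum of squared deviations = 1896
Step 4: Population variance = 1896 / 9 = 210.6667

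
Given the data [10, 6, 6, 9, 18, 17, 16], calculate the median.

10

Step 1: Sort the data in ascending order: [6, 6, 9, 10, 16, 17, 18]
Step 2: The number of values is n = 7.
Step 3: Since n is odd, the median is the middle value at position 4: 10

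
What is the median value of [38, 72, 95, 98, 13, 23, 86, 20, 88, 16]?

55

Step 1: Sort the data in ascending order: [13, 16, 20, 23, 38, 72, 86, 88, 95, 98]
Step 2: The number of values is n = 10.
Step 3: Since n is even, the median is the average of positions 5 and 6:
  Median = (38 + 72) / 2 = 55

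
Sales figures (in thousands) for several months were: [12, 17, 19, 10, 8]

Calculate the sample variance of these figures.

21.7

Step 1: Compute the mean: (12 + 17 + 19 + 10 + 8) / 5 = 13.2
Step 2: Compute squared deviations from the mean:
  (12 - 13.2)^2 = 1.44
  (17 - 13.2)^2 = 14.44
  (19 - 13.2)^2 = 33.64
  (10 - 13.2)^2 = 10.24
  (8 - 13.2)^2 = 27.04
Step 3: Sum of squared deviations = 86.8
Step 4: Sample variance = 86.8 / 4 = 21.7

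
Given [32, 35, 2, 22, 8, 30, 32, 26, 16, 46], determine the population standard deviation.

12.5415

Step 1: Compute the mean: 24.9
Step 2: Sum of squared deviations from the mean: 1572.9
Step 3: Population variance = 1572.9 / 10 = 157.29
Step 4: Standard deviation = sqrt(157.29) = 12.5415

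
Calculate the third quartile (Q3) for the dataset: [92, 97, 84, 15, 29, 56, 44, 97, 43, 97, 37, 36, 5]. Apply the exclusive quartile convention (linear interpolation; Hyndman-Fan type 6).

94.5

Step 1: Sort the data: [5, 15, 29, 36, 37, 43, 44, 56, 84, 92, 97, 97, 97]
Step 2: n = 13
Step 3: Using the exclusive quartile method:
  Q1 = 32.5
  Q2 (median) = 44
  Q3 = 94.5
  IQR = Q3 - Q1 = 94.5 - 32.5 = 62
Step 4: Q3 = 94.5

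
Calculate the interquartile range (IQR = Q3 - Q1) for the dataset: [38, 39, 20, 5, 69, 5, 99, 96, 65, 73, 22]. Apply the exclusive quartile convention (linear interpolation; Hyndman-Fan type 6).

53

Step 1: Sort the data: [5, 5, 20, 22, 38, 39, 65, 69, 73, 96, 99]
Step 2: n = 11
Step 3: Using the exclusive quartile method:
  Q1 = 20
  Q2 (median) = 39
  Q3 = 73
  IQR = Q3 - Q1 = 73 - 20 = 53
Step 4: IQR = 53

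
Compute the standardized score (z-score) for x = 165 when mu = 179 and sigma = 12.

-1.1667

Step 1: Recall the z-score formula: z = (x - mu) / sigma
Step 2: Substitute values: z = (165 - 179) / 12
Step 3: z = -14 / 12 = -1.1667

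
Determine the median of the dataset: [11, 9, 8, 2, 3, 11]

8.5

Step 1: Sort the data in ascending order: [2, 3, 8, 9, 11, 11]
Step 2: The number of values is n = 6.
Step 3: Since n is even, the median is the average of positions 3 and 4:
  Median = (8 + 9) / 2 = 8.5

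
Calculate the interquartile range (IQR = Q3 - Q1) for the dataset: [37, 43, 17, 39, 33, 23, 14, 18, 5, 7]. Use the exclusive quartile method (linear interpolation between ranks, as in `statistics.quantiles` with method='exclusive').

25.25

Step 1: Sort the data: [5, 7, 14, 17, 18, 23, 33, 37, 39, 43]
Step 2: n = 10
Step 3: Using the exclusive quartile method:
  Q1 = 12.25
  Q2 (median) = 20.5
  Q3 = 37.5
  IQR = Q3 - Q1 = 37.5 - 12.25 = 25.25
Step 4: IQR = 25.25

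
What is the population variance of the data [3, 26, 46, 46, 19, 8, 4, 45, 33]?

288.2469

Step 1: Compute the mean: (3 + 26 + 46 + 46 + 19 + 8 + 4 + 45 + 33) / 9 = 25.5556
Step 2: Compute squared deviations from the mean:
  (3 - 25.5556)^2 = 508.7531
  (26 - 25.5556)^2 = 0.1975
  (46 - 25.5556)^2 = 417.9753
  (46 - 25.5556)^2 = 417.9753
  (19 - 25.5556)^2 = 42.9753
  (8 - 25.5556)^2 = 308.1975
  (4 - 25.5556)^2 = 464.642
  (45 - 25.5556)^2 = 378.0864
  (33 - 25.5556)^2 = 55.4198
Step 3: Sum of squared deviations = 2594.2222
Step 4: Population variance = 2594.2222 / 9 = 288.2469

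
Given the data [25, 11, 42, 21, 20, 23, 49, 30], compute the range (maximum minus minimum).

38

Step 1: Identify the maximum value: max = 49
Step 2: Identify the minimum value: min = 11
Step 3: Range = max - min = 49 - 11 = 38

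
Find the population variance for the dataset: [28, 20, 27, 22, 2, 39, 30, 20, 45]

134.9877

Step 1: Compute the mean: (28 + 20 + 27 + 22 + 2 + 39 + 30 + 20 + 45) / 9 = 25.8889
Step 2: Compute squared deviations from the mean:
  (28 - 25.8889)^2 = 4.4568
  (20 - 25.8889)^2 = 34.679
  (27 - 25.8889)^2 = 1.2346
  (22 - 25.8889)^2 = 15.1235
  (2 - 25.8889)^2 = 570.679
  (39 - 25.8889)^2 = 171.9012
  (30 - 25.8889)^2 = 16.9012
  (20 - 25.8889)^2 = 34.679
  (45 - 25.8889)^2 = 365.2346
Step 3: Sum of squared deviations = 1214.8889
Step 4: Population variance = 1214.8889 / 9 = 134.9877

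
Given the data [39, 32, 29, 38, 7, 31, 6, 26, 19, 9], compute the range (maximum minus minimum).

33

Step 1: Identify the maximum value: max = 39
Step 2: Identify the minimum value: min = 6
Step 3: Range = max - min = 39 - 6 = 33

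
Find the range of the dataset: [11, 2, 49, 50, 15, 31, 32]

48

Step 1: Identify the maximum value: max = 50
Step 2: Identify the minimum value: min = 2
Step 3: Range = max - min = 50 - 2 = 48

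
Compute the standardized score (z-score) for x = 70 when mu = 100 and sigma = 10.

-3

Step 1: Recall the z-score formula: z = (x - mu) / sigma
Step 2: Substitute values: z = (70 - 100) / 10
Step 3: z = -30 / 10 = -3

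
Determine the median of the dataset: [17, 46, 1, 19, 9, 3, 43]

17

Step 1: Sort the data in ascending order: [1, 3, 9, 17, 19, 43, 46]
Step 2: The number of values is n = 7.
Step 3: Since n is odd, the median is the middle value at position 4: 17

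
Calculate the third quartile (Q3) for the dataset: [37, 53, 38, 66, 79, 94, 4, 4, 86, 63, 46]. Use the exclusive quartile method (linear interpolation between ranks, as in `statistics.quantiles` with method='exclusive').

79

Step 1: Sort the data: [4, 4, 37, 38, 46, 53, 63, 66, 79, 86, 94]
Step 2: n = 11
Step 3: Using the exclusive quartile method:
  Q1 = 37
  Q2 (median) = 53
  Q3 = 79
  IQR = Q3 - Q1 = 79 - 37 = 42
Step 4: Q3 = 79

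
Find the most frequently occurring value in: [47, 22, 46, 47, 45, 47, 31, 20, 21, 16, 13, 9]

47

Step 1: Count the frequency of each value:
  9: appears 1 time(s)
  13: appears 1 time(s)
  16: appears 1 time(s)
  20: appears 1 time(s)
  21: appears 1 time(s)
  22: appears 1 time(s)
  31: appears 1 time(s)
  45: appears 1 time(s)
  46: appears 1 time(s)
  47: appears 3 time(s)
Step 2: The value 47 appears most frequently (3 times).
Step 3: Mode = 47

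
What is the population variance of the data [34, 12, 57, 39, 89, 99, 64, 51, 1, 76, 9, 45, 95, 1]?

1081.5714

Step 1: Compute the mean: (34 + 12 + 57 + 39 + 89 + 99 + 64 + 51 + 1 + 76 + 9 + 45 + 95 + 1) / 14 = 48
Step 2: Compute squared deviations from the mean:
  (34 - 48)^2 = 196
  (12 - 48)^2 = 1296
  (57 - 48)^2 = 81
  (39 - 48)^2 = 81
  (89 - 48)^2 = 1681
  (99 - 48)^2 = 2601
  (64 - 48)^2 = 256
  (51 - 48)^2 = 9
  (1 - 48)^2 = 2209
  (76 - 48)^2 = 784
  (9 - 48)^2 = 1521
  (45 - 48)^2 = 9
  (95 - 48)^2 = 2209
  (1 - 48)^2 = 2209
Step 3: Sum of squared deviations = 15142
Step 4: Population variance = 15142 / 14 = 1081.5714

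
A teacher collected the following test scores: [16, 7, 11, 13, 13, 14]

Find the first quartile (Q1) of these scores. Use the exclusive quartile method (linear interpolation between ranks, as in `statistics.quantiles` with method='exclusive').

10

Step 1: Sort the data: [7, 11, 13, 13, 14, 16]
Step 2: n = 6
Step 3: Using the exclusive quartile method:
  Q1 = 10
  Q2 (median) = 13
  Q3 = 14.5
  IQR = Q3 - Q1 = 14.5 - 10 = 4.5
Step 4: Q1 = 10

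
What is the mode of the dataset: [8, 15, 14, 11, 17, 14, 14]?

14

Step 1: Count the frequency of each value:
  8: appears 1 time(s)
  11: appears 1 time(s)
  14: appears 3 time(s)
  15: appears 1 time(s)
  17: appears 1 time(s)
Step 2: The value 14 appears most frequently (3 times).
Step 3: Mode = 14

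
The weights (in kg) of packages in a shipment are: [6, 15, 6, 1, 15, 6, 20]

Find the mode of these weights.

6

Step 1: Count the frequency of each value:
  1: appears 1 time(s)
  6: appears 3 time(s)
  15: appears 2 time(s)
  20: appears 1 time(s)
Step 2: The value 6 appears most frequently (3 times).
Step 3: Mode = 6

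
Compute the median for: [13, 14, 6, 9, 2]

9

Step 1: Sort the data in ascending order: [2, 6, 9, 13, 14]
Step 2: The number of values is n = 5.
Step 3: Since n is odd, the median is the middle value at position 3: 9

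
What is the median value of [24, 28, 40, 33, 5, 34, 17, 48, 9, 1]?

26

Step 1: Sort the data in ascending order: [1, 5, 9, 17, 24, 28, 33, 34, 40, 48]
Step 2: The number of values is n = 10.
Step 3: Since n is even, the median is the average of positions 5 and 6:
  Median = (24 + 28) / 2 = 26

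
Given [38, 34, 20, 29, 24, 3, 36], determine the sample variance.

147.5714

Step 1: Compute the mean: (38 + 34 + 20 + 29 + 24 + 3 + 36) / 7 = 26.2857
Step 2: Compute squared deviations from the mean:
  (38 - 26.2857)^2 = 137.2245
  (34 - 26.2857)^2 = 59.5102
  (20 - 26.2857)^2 = 39.5102
  (29 - 26.2857)^2 = 7.3673
  (24 - 26.2857)^2 = 5.2245
  (3 - 26.2857)^2 = 542.2245
  (36 - 26.2857)^2 = 94.3673
Step 3: Sum of squared deviations = 885.4286
Step 4: Sample variance = 885.4286 / 6 = 147.5714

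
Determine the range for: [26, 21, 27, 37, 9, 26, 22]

28

Step 1: Identify the maximum value: max = 37
Step 2: Identify the minimum value: min = 9
Step 3: Range = max - min = 37 - 9 = 28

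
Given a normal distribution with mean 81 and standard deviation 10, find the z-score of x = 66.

-1.5

Step 1: Recall the z-score formula: z = (x - mu) / sigma
Step 2: Substitute values: z = (66 - 81) / 10
Step 3: z = -15 / 10 = -1.5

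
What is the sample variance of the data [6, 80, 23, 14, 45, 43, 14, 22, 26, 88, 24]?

723.6

Step 1: Compute the mean: (6 + 80 + 23 + 14 + 45 + 43 + 14 + 22 + 26 + 88 + 24) / 11 = 35
Step 2: Compute squared deviations from the mean:
  (6 - 35)^2 = 841
  (80 - 35)^2 = 2025
  (23 - 35)^2 = 144
  (14 - 35)^2 = 441
  (45 - 35)^2 = 100
  (43 - 35)^2 = 64
  (14 - 35)^2 = 441
  (22 - 35)^2 = 169
  (26 - 35)^2 = 81
  (88 - 35)^2 = 2809
  (24 - 35)^2 = 121
Step 3: Sum of squared deviations = 7236
Step 4: Sample variance = 7236 / 10 = 723.6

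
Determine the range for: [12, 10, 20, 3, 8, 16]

17

Step 1: Identify the maximum value: max = 20
Step 2: Identify the minimum value: min = 3
Step 3: Range = max - min = 20 - 3 = 17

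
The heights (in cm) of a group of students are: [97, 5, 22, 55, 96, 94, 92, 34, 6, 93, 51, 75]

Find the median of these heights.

65

Step 1: Sort the data in ascending order: [5, 6, 22, 34, 51, 55, 75, 92, 93, 94, 96, 97]
Step 2: The number of values is n = 12.
Step 3: Since n is even, the median is the average of positions 6 and 7:
  Median = (55 + 75) / 2 = 65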